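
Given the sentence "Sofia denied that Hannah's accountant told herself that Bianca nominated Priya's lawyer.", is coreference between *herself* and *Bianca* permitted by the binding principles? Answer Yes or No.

*herself* is a reflexive; Principle A requires it to be bound within its binding domain — the clause headed by 'told'.
— Bianca: subject of the clause headed by 'nominated'; does not c-command the reflexive — cannot bind it (Principle A).

No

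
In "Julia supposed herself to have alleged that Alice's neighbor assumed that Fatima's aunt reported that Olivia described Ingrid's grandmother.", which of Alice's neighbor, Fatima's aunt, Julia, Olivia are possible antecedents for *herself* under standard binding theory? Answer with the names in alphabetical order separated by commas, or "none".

*herself* is a reflexive; Principle A requires it to be bound within its binding domain — the matrix clause.
— Alice's neighbor: subject of the clause headed by 'assumed'; does not c-command the reflexive — cannot bind it (Principle A).
— Fatima's aunt: subject of the clause headed by 'reported'; does not c-command the reflexive — cannot bind it (Principle A).
— Julia: subject of the matrix clause; c-commands the reflexive within its binding domain — allowed (Principle A).
— Olivia: subject of the clause headed by 'described'; does not c-command the reflexive — cannot bind it (Principle A).

Julia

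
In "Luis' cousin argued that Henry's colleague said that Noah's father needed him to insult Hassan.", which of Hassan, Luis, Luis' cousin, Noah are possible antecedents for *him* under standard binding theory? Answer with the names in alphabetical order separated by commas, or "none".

Luis, Luis' cousin, Noah

*him* is a pronoun; Principle B requires it to be free in its binding domain — the clause headed by 'needed'.
— Hassan: object of the clause headed by 'insult'; is c-commanded by the pronoun; coreference would bind this R-expression — blocked (Principle C).
— Luis: possessor inside the subject DP of the matrix clause; does not c-command the pronoun — Principle B does not apply; allowed.
— Luis' cousin: subject of the matrix clause; c-commands the pronoun but lies outside its binding domain — allowed.
— Noah: possessor inside the subject DP of the clause headed by 'needed'; does not c-command the pronoun — Principle B does not apply; allowed.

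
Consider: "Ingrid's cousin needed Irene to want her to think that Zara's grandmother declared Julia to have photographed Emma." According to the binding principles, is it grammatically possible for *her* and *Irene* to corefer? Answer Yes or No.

No

*her* is a pronoun; Principle B requires it to be free in its binding domain — the clause headed by 'want'.
— Irene: subject of the clause headed by 'want'; c-commands the pronoun within its binding domain — blocked (Principle B).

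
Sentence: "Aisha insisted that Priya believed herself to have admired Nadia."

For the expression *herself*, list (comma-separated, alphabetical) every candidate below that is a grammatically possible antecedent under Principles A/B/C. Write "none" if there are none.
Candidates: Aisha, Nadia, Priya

Priya

*herself* is a reflexive; Principle A requires it to be bound within its binding domain — the clause headed by 'believed'.
— Aisha: subject of the matrix clause; c-commands the reflexive but lies outside its binding domain — cannot bind it (Principle A).
— Nadia: object of the clause headed by 'admired'; does not c-command the reflexive — cannot bind it (Principle A).
— Priya: subject of the clause headed by 'believed'; c-commands the reflexive within its binding domain — allowed (Principle A).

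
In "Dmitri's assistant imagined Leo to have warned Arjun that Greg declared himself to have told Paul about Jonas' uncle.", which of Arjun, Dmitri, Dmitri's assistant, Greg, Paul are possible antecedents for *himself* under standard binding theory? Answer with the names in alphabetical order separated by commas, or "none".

Greg

*himself* is a reflexive; Principle A requires it to be bound within its binding domain — the clause headed by 'declared'.
— Arjun: object of the clause headed by 'warned'; c-commands the reflexive but lies outside its binding domain — cannot bind it (Principle A).
— Dmitri: possessor inside the subject DP of the matrix clause; does not c-command the reflexive — cannot bind it (Principle A).
— Dmitri's assistant: subject of the matrix clause; c-commands the reflexive but lies outside its binding domain — cannot bind it (Principle A).
— Greg: subject of the clause headed by 'declared'; c-commands the reflexive within its binding domain — allowed (Principle A).
— Paul: object of the clause headed by 'told'; does not c-command the reflexive — cannot bind it (Principle A).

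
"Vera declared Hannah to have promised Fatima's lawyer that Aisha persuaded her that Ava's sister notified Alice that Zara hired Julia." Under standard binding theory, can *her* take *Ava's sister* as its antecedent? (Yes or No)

No

*her* is a pronoun; Principle B requires it to be free in its binding domain — the clause headed by 'persuaded'.
— Ava's sister: subject of the clause headed by 'notified'; is c-commanded by the pronoun; coreference would bind this R-expression — blocked (Principle C).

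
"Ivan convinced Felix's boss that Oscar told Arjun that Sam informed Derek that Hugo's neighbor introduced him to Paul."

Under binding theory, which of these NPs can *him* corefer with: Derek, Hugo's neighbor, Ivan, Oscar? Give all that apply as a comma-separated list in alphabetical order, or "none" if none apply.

*him* is a pronoun; Principle B requires it to be free in its binding domain — the clause headed by 'introduced'.
— Derek: object of the clause headed by 'informed'; c-commands the pronoun but lies outside its binding domain — allowed.
— Hugo's neighbor: subject of the clause headed by 'introduced'; c-commands the pronoun within its binding domain — blocked (Principle B).
— Ivan: subject of the matrix clause; c-commands the pronoun but lies outside its binding domain — allowed.
— Oscar: subject of the clause headed by 'told'; c-commands the pronoun but lies outside its binding domain — allowed.

Derek, Ivan, Oscar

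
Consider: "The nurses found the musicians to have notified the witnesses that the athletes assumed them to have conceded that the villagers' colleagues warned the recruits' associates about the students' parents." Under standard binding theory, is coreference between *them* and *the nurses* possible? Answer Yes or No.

Yes

*the nurses* is an R-expression; Principle C requires it to be free (not bound by any c-commanding expression).
— them: subject of the clause headed by 'conceded'; the pronoun does not c-command the R-expression — coreference allowed.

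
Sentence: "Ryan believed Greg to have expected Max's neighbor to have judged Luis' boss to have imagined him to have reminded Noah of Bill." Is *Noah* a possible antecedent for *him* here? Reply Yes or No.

*him* is a pronoun; Principle B requires it to be free in its binding domain — the clause headed by 'imagined'.
— Noah: object of the clause headed by 'reminded'; is c-commanded by the pronoun; coreference would bind this R-expression — blocked (Principle C).

No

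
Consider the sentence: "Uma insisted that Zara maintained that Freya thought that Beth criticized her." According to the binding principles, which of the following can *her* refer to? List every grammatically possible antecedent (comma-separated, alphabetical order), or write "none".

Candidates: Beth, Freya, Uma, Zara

*her* is a pronoun; Principle B requires it to be free in its binding domain — the clause headed by 'criticized'.
— Beth: subject of the clause headed by 'criticized'; c-commands the pronoun within its binding domain — blocked (Principle B).
— Freya: subject of the clause headed by 'thought'; c-commands the pronoun but lies outside its binding domain — allowed.
— Uma: subject of the matrix clause; c-commands the pronoun but lies outside its binding domain — allowed.
— Zara: subject of the clause headed by 'maintained'; c-commands the pronoun but lies outside its binding domain — allowed.

Freya, Uma, Zara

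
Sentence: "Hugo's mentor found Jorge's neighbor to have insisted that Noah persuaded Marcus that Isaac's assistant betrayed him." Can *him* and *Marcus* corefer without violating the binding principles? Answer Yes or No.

Yes

*Marcus* is an R-expression; Principle C requires it to be free (not bound by any c-commanding expression).
— him: object of the clause headed by 'betrayed'; the pronoun does not c-command the R-expression — coreference allowed.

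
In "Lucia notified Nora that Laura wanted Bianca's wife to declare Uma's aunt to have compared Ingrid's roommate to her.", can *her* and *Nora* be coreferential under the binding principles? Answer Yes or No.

Yes

*Nora* is an R-expression; Principle C requires it to be free (not bound by any c-commanding expression).
— her: second object of the clause headed by 'compared'; the pronoun does not c-command the R-expression — coreference allowed.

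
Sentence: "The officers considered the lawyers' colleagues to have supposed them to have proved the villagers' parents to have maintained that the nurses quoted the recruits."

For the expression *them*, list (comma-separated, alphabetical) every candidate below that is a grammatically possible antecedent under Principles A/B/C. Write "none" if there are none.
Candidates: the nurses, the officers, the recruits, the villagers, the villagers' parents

*them* is a pronoun; Principle B requires it to be free in its binding domain — the clause headed by 'supposed'.
— the nurses: subject of the clause headed by 'quoted'; is c-commanded by the pronoun; coreference would bind this R-expression — blocked (Principle C).
— the officers: subject of the matrix clause; c-commands the pronoun but lies outside its binding domain — allowed.
— the recruits: object of the clause headed by 'quoted'; is c-commanded by the pronoun; coreference would bind this R-expression — blocked (Principle C).
— the villagers: possessor inside the subject DP of the clause headed by 'maintained'; is c-commanded by the pronoun; coreference would bind this R-expression — blocked (Principle C).
— the villagers' parents: subject of the clause headed by 'maintained'; is c-commanded by the pronoun; coreference would bind this R-expression — blocked (Principle C).

the officers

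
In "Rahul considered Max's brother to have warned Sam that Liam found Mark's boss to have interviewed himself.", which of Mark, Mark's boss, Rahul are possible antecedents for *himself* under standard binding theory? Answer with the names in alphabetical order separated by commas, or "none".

Mark's boss

*himself* is a reflexive; Principle A requires it to be bound within its binding domain — the clause headed by 'interviewed'.
— Mark: possessor inside the subject DP of the clause headed by 'interviewed'; does not c-command the reflexive — cannot bind it (Principle A).
— Mark's boss: subject of the clause headed by 'interviewed'; c-commands the reflexive within its binding domain — allowed (Principle A).
— Rahul: subject of the matrix clause; c-commands the reflexive but lies outside its binding domain — cannot bind it (Principle A).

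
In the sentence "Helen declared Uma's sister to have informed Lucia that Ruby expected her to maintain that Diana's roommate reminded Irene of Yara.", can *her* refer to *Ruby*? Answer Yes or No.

No

*her* is a pronoun; Principle B requires it to be free in its binding domain — the clause headed by 'expected'.
— Ruby: subject of the clause headed by 'expected'; c-commands the pronoun within its binding domain — blocked (Principle B).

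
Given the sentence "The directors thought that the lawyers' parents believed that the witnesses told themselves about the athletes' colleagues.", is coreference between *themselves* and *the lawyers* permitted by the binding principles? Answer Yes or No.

No

*themselves* is a reflexive; Principle A requires it to be bound within its binding domain — the clause headed by 'told'.
— the lawyers: possessor inside the subject DP of the clause headed by 'believed'; does not c-command the reflexive — cannot bind it (Principle A).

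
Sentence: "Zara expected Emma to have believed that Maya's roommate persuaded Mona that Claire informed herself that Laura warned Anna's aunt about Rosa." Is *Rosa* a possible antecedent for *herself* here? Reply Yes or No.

No

*herself* is a reflexive; Principle A requires it to be bound within its binding domain — the clause headed by 'informed'.
— Rosa: second object of the clause headed by 'warned'; does not c-command the reflexive — cannot bind it (Principle A).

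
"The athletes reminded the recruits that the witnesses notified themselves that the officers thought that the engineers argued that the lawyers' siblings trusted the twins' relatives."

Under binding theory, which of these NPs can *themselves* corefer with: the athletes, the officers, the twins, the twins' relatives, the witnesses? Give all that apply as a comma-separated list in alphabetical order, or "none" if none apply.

*themselves* is a reflexive; Principle A requires it to be bound within its binding domain — the clause headed by 'notified'.
— the athletes: subject of the matrix clause; c-commands the reflexive but lies outside its binding domain — cannot bind it (Principle A).
— the officers: subject of the clause headed by 'thought'; does not c-command the reflexive — cannot bind it (Principle A).
— the twins: possessor inside the object DP of the clause headed by 'trusted'; does not c-command the reflexive — cannot bind it (Principle A).
— the twins' relatives: object of the clause headed by 'trusted'; does not c-command the reflexive — cannot bind it (Principle A).
— the witnesses: subject of the clause headed by 'notified'; c-commands the reflexive within its binding domain — allowed (Principle A).

the witnesses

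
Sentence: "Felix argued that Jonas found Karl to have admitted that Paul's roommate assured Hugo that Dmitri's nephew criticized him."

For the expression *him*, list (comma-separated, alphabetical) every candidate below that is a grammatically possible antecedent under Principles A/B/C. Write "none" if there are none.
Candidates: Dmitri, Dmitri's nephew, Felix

*him* is a pronoun; Principle B requires it to be free in its binding domain — the clause headed by 'criticized'.
— Dmitri: possessor inside the subject DP of the clause headed by 'criticized'; does not c-command the pronoun — Principle B does not apply; allowed.
— Dmitri's nephew: subject of the clause headed by 'criticized'; c-commands the pronoun within its binding domain — blocked (Principle B).
— Felix: subject of the matrix clause; c-commands the pronoun but lies outside its binding domain — allowed.

Dmitri, Felix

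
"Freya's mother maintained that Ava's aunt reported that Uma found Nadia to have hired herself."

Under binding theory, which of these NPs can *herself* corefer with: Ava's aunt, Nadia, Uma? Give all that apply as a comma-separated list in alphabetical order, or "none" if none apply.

Nadia

*herself* is a reflexive; Principle A requires it to be bound within its binding domain — the clause headed by 'hired'.
— Ava's aunt: subject of the clause headed by 'reported'; c-commands the reflexive but lies outside its binding domain — cannot bind it (Principle A).
— Nadia: subject of the clause headed by 'hired'; c-commands the reflexive within its binding domain — allowed (Principle A).
— Uma: subject of the clause headed by 'found'; c-commands the reflexive but lies outside its binding domain — cannot bind it (Principle A).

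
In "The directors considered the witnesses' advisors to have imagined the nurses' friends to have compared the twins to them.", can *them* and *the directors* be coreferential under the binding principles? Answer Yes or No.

*the directors* is an R-expression; Principle C requires it to be free (not bound by any c-commanding expression).
— them: second object of the clause headed by 'compared'; the pronoun does not c-command the R-expression — coreference allowed.

Yes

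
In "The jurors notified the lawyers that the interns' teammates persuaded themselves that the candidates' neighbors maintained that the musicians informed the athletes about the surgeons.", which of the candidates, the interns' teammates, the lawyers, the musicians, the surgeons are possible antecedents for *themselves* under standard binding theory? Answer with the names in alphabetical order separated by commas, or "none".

*themselves* is a reflexive; Principle A requires it to be bound within its binding domain — the clause headed by 'persuaded'.
— the candidates: possessor inside the subject DP of the clause headed by 'maintained'; does not c-command the reflexive — cannot bind it (Principle A).
— the interns' teammates: subject of the clause headed by 'persuaded'; c-commands the reflexive within its binding domain — allowed (Principle A).
— the lawyers: object of the matrix clause; c-commands the reflexive but lies outside its binding domain — cannot bind it (Principle A).
— the musicians: subject of the clause headed by 'informed'; does not c-command the reflexive — cannot bind it (Principle A).
— the surgeons: second object of the clause headed by 'informed'; does not c-command the reflexive — cannot bind it (Principle A).

the interns' teammates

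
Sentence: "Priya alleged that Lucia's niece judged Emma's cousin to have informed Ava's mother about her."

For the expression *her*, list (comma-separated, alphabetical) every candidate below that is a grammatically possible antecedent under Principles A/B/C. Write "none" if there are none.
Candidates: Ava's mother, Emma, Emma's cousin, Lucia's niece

*her* is a pronoun; Principle B requires it to be free in its binding domain — the clause headed by 'informed'.
— Ava's mother: object of the clause headed by 'informed'; c-commands the pronoun within its binding domain — blocked (Principle B).
— Emma: possessor inside the subject DP of the clause headed by 'informed'; does not c-command the pronoun — Principle B does not apply; allowed.
— Emma's cousin: subject of the clause headed by 'informed'; c-commands the pronoun within its binding domain — blocked (Principle B).
— Lucia's niece: subject of the clause headed by 'judged'; c-commands the pronoun but lies outside its binding domain — allowed.

Emma, Lucia's niece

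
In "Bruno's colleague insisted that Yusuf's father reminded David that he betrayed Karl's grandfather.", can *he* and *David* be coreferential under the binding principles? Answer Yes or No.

Yes

*David* is an R-expression; Principle C requires it to be free (not bound by any c-commanding expression).
— he: subject of the clause headed by 'betrayed'; the pronoun does not c-command the R-expression — coreference allowed.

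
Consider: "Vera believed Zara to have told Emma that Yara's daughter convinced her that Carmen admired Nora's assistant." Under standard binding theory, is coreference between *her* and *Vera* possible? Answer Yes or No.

Yes

*Vera* is an R-expression; Principle C requires it to be free (not bound by any c-commanding expression).
— her: object of the clause headed by 'convinced'; the pronoun does not c-command the R-expression — coreference allowed.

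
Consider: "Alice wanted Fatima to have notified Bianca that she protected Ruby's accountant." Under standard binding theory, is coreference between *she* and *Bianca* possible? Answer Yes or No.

Yes

*Bianca* is an R-expression; Principle C requires it to be free (not bound by any c-commanding expression).
— she: subject of the clause headed by 'protected'; the pronoun does not c-command the R-expression — coreference allowed.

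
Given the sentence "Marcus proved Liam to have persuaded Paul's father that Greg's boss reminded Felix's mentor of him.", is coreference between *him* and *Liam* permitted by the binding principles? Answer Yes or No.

Yes

*him* is a pronoun; Principle B requires it to be free in its binding domain — the clause headed by 'reminded'.
— Liam: subject of the clause headed by 'persuaded'; c-commands the pronoun but lies outside its binding domain — allowed.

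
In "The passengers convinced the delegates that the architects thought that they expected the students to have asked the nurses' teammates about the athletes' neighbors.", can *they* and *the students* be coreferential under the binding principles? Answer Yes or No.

No

*the students* is an R-expression; Principle C requires it to be free (not bound by any c-commanding expression).
— they: subject of the clause headed by 'expected'; the pronoun c-commands the R-expression — coreference blocked (Principle C).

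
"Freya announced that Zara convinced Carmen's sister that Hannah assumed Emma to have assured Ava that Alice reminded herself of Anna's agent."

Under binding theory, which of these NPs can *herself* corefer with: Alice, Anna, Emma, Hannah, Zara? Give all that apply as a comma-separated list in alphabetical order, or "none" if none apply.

*herself* is a reflexive; Principle A requires it to be bound within its binding domain — the clause headed by 'reminded'.
— Alice: subject of the clause headed by 'reminded'; c-commands the reflexive within its binding domain — allowed (Principle A).
— Anna: possessor inside the second object DP of the clause headed by 'reminded'; does not c-command the reflexive — cannot bind it (Principle A).
— Emma: subject of the clause headed by 'assured'; c-commands the reflexive but lies outside its binding domain — cannot bind it (Principle A).
— Hannah: subject of the clause headed by 'assumed'; c-commands the reflexive but lies outside its binding domain — cannot bind it (Principle A).
— Zara: subject of the clause headed by 'convinced'; c-commands the reflexive but lies outside its binding domain — cannot bind it (Principle A).

Alice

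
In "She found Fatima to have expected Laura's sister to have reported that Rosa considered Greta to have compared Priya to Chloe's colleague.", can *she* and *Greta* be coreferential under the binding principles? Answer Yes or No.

*Greta* is an R-expression; Principle C requires it to be free (not bound by any c-commanding expression).
— she: subject of the matrix clause; the pronoun c-commands the R-expression — coreference blocked (Principle C).

No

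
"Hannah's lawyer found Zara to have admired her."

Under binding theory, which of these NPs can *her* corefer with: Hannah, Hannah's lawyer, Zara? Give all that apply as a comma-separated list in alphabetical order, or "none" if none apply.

Hannah, Hannah's lawyer

*her* is a pronoun; Principle B requires it to be free in its binding domain — the clause headed by 'admired'.
— Hannah: possessor inside the subject DP of the matrix clause; does not c-command the pronoun — Principle B does not apply; allowed.
— Hannah's lawyer: subject of the matrix clause; c-commands the pronoun but lies outside its binding domain — allowed.
— Zara: subject of the clause headed by 'admired'; c-commands the pronoun within its binding domain — blocked (Principle B).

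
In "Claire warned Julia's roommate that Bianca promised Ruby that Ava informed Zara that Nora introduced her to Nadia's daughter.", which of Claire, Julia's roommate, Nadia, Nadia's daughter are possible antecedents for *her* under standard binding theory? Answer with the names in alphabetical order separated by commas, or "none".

*her* is a pronoun; Principle B requires it to be free in its binding domain — the clause headed by 'introduced'.
— Claire: subject of the matrix clause; c-commands the pronoun but lies outside its binding domain — allowed.
— Julia's roommate: object of the matrix clause; c-commands the pronoun but lies outside its binding domain — allowed.
— Nadia: possessor inside the second object DP of the clause headed by 'introduced'; is c-commanded by the pronoun; coreference would bind this R-expression — blocked (Principle C).
— Nadia's daughter: second object of the clause headed by 'introduced'; is c-commanded by the pronoun; coreference would bind this R-expression — blocked (Principle C).

Claire, Julia's roommate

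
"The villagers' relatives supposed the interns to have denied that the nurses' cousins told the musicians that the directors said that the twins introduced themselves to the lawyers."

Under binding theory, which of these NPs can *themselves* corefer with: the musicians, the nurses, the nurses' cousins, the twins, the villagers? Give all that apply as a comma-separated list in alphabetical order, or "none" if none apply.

the twins

*themselves* is a reflexive; Principle A requires it to be bound within its binding domain — the clause headed by 'introduced'.
— the musicians: object of the clause headed by 'told'; c-commands the reflexive but lies outside its binding domain — cannot bind it (Principle A).
— the nurses: possessor inside the subject DP of the clause headed by 'told'; does not c-command the reflexive — cannot bind it (Principle A).
— the nurses' cousins: subject of the clause headed by 'told'; c-commands the reflexive but lies outside its binding domain — cannot bind it (Principle A).
— the twins: subject of the clause headed by 'introduced'; c-commands the reflexive within its binding domain — allowed (Principle A).
— the villagers: possessor inside the subject DP of the matrix clause; does not c-command the reflexive — cannot bind it (Principle A).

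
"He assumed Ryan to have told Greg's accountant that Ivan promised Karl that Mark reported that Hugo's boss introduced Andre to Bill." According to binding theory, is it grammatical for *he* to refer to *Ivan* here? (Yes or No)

No

*Ivan* is an R-expression; Principle C requires it to be free (not bound by any c-commanding expression).
— he: subject of the matrix clause; the pronoun c-commands the R-expression — coreference blocked (Principle C).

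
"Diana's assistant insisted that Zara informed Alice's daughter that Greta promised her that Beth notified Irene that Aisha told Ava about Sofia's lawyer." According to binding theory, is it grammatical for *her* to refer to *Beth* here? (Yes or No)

No

*Beth* is an R-expression; Principle C requires it to be free (not bound by any c-commanding expression).
— her: object of the clause headed by 'promised'; the pronoun c-commands the R-expression — coreference blocked (Principle C).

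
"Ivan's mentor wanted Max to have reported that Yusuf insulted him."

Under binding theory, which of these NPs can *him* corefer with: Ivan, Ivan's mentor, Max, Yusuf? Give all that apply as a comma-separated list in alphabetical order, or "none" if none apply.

Ivan, Ivan's mentor, Max

*him* is a pronoun; Principle B requires it to be free in its binding domain — the clause headed by 'insulted'.
— Ivan: possessor inside the subject DP of the matrix clause; does not c-command the pronoun — Principle B does not apply; allowed.
— Ivan's mentor: subject of the matrix clause; c-commands the pronoun but lies outside its binding domain — allowed.
— Max: subject of the clause headed by 'reported'; c-commands the pronoun but lies outside its binding domain — allowed.
— Yusuf: subject of the clause headed by 'insulted'; c-commands the pronoun within its binding domain — blocked (Principle B).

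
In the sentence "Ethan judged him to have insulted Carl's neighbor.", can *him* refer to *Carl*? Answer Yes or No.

No

*him* is a pronoun; Principle B requires it to be free in its binding domain — the matrix clause.
— Carl: possessor inside the object DP of the clause headed by 'insulted'; is c-commanded by the pronoun; coreference would bind this R-expression — blocked (Principle C).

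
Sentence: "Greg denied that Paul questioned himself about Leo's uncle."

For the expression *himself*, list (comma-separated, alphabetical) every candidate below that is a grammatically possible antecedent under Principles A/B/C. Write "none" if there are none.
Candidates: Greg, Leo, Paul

Paul

*himself* is a reflexive; Principle A requires it to be bound within its binding domain — the clause headed by 'questioned'.
— Greg: subject of the matrix clause; c-commands the reflexive but lies outside its binding domain — cannot bind it (Principle A).
— Leo: possessor inside the second object DP of the clause headed by 'questioned'; does not c-command the reflexive — cannot bind it (Principle A).
— Paul: subject of the clause headed by 'questioned'; c-commands the reflexive within its binding domain — allowed (Principle A).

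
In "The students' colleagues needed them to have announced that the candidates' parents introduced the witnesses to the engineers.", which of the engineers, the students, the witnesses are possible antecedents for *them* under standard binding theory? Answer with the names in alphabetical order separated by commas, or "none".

*them* is a pronoun; Principle B requires it to be free in its binding domain — the matrix clause.
— the engineers: second object of the clause headed by 'introduced'; is c-commanded by the pronoun; coreference would bind this R-expression — blocked (Principle C).
— the students: possessor inside the subject DP of the matrix clause; does not c-command the pronoun — Principle B does not apply; allowed.
— the witnesses: object of the clause headed by 'introduced'; is c-commanded by the pronoun; coreference would bind this R-expression — blocked (Principle C).

the students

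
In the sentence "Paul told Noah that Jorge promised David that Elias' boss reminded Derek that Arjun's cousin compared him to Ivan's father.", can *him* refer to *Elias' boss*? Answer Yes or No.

*him* is a pronoun; Principle B requires it to be free in its binding domain — the clause headed by 'compared'.
— Elias' boss: subject of the clause headed by 'reminded'; c-commands the pronoun but lies outside its binding domain — allowed.

Yes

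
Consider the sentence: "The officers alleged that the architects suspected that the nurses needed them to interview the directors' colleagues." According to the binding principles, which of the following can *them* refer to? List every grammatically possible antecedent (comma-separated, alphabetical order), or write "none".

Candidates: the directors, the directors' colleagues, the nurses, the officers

*them* is a pronoun; Principle B requires it to be free in its binding domain — the clause headed by 'needed'.
— the directors: possessor inside the object DP of the clause headed by 'interview'; is c-commanded by the pronoun; coreference would bind this R-expression — blocked (Principle C).
— the directors' colleagues: object of the clause headed by 'interview'; is c-commanded by the pronoun; coreference would bind this R-expression — blocked (Principle C).
— the nurses: subject of the clause headed by 'needed'; c-commands the pronoun within its binding domain — blocked (Principle B).
— the officers: subject of the matrix clause; c-commands the pronoun but lies outside its binding domain — allowed.

the officers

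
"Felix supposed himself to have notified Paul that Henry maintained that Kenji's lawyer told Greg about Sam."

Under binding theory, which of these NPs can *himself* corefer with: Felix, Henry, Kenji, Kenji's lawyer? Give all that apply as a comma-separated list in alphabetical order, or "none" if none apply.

*himself* is a reflexive; Principle A requires it to be bound within its binding domain — the matrix clause.
— Felix: subject of the matrix clause; c-commands the reflexive within its binding domain — allowed (Principle A).
— Henry: subject of the clause headed by 'maintained'; does not c-command the reflexive — cannot bind it (Principle A).
— Kenji: possessor inside the subject DP of the clause headed by 'told'; does not c-command the reflexive — cannot bind it (Principle A).
— Kenji's lawyer: subject of the clause headed by 'told'; does not c-command the reflexive — cannot bind it (Principle A).

Felix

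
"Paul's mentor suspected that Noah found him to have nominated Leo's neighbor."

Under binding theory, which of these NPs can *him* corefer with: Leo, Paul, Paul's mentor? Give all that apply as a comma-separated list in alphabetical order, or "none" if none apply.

*him* is a pronoun; Principle B requires it to be free in its binding domain — the clause headed by 'found'.
— Leo: possessor inside the object DP of the clause headed by 'nominated'; is c-commanded by the pronoun; coreference would bind this R-expression — blocked (Principle C).
— Paul: possessor inside the subject DP of the matrix clause; does not c-command the pronoun — Principle B does not apply; allowed.
— Paul's mentor: subject of the matrix clause; c-commands the pronoun but lies outside its binding domain — allowed.

Paul, Paul's mentor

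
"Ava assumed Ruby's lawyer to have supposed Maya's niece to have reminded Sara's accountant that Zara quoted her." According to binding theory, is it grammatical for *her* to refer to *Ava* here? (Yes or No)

Yes

*Ava* is an R-expression; Principle C requires it to be free (not bound by any c-commanding expression).
— her: object of the clause headed by 'quoted'; the pronoun does not c-command the R-expression — coreference allowed.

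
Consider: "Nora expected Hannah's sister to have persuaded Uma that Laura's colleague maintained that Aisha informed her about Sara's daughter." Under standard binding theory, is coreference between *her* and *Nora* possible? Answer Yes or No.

Yes

*Nora* is an R-expression; Principle C requires it to be free (not bound by any c-commanding expression).
— her: object of the clause headed by 'informed'; the pronoun does not c-command the R-expression — coreference allowed.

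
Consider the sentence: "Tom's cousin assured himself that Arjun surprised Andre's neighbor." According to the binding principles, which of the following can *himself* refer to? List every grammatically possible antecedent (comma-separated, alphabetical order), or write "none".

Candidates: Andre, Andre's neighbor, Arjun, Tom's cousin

*himself* is a reflexive; Principle A requires it to be bound within its binding domain — the matrix clause.
— Andre: possessor inside the object DP of the clause headed by 'surprised'; does not c-command the reflexive — cannot bind it (Principle A).
— Andre's neighbor: object of the clause headed by 'surprised'; does not c-command the reflexive — cannot bind it (Principle A).
— Arjun: subject of the clause headed by 'surprised'; does not c-command the reflexive — cannot bind it (Principle A).
— Tom's cousin: subject of the matrix clause; c-commands the reflexive within its binding domain — allowed (Principle A).

Tom's cousin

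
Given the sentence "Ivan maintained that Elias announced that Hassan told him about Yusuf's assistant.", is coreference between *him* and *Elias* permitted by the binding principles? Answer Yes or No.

Yes

*him* is a pronoun; Principle B requires it to be free in its binding domain — the clause headed by 'told'.
— Elias: subject of the clause headed by 'announced'; c-commands the pronoun but lies outside its binding domain — allowed.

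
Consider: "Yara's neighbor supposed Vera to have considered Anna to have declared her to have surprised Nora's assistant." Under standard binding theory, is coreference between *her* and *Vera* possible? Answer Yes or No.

Yes

*Vera* is an R-expression; Principle C requires it to be free (not bound by any c-commanding expression).
— her: subject of the clause headed by 'surprised'; the pronoun does not c-command the R-expression — coreference allowed.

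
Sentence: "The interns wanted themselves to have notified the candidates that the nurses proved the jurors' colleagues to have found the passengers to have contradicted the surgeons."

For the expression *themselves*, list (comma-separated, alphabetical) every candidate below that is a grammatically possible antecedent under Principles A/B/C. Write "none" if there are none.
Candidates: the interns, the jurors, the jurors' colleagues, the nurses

*themselves* is a reflexive; Principle A requires it to be bound within its binding domain — the matrix clause.
— the interns: subject of the matrix clause; c-commands the reflexive within its binding domain — allowed (Principle A).
— the jurors: possessor inside the subject DP of the clause headed by 'found'; does not c-command the reflexive — cannot bind it (Principle A).
— the jurors' colleagues: subject of the clause headed by 'found'; does not c-command the reflexive — cannot bind it (Principle A).
— the nurses: subject of the clause headed by 'proved'; does not c-command the reflexive — cannot bind it (Principle A).

the interns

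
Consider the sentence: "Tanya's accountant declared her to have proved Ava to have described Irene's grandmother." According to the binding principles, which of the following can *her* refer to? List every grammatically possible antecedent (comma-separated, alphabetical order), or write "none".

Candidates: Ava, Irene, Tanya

*her* is a pronoun; Principle B requires it to be free in its binding domain — the matrix clause.
— Ava: subject of the clause headed by 'described'; is c-commanded by the pronoun; coreference would bind this R-expression — blocked (Principle C).
— Irene: possessor inside the object DP of the clause headed by 'described'; is c-commanded by the pronoun; coreference would bind this R-expression — blocked (Principle C).
— Tanya: possessor inside the subject DP of the matrix clause; does not c-command the pronoun — Principle B does not apply; allowed.

Tanya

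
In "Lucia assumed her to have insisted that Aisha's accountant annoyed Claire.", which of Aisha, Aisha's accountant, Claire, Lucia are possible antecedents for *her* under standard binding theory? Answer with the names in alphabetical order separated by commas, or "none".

*her* is a pronoun; Principle B requires it to be free in its binding domain — the matrix clause.
— Aisha: possessor inside the subject DP of the clause headed by 'annoyed'; is c-commanded by the pronoun; coreference would bind this R-expression — blocked (Principle C).
— Aisha's accountant: subject of the clause headed by 'annoyed'; is c-commanded by the pronoun; coreference would bind this R-expression — blocked (Principle C).
— Claire: object of the clause headed by 'annoyed'; is c-commanded by the pronoun; coreference would bind this R-expression — blocked (Principle C).
— Lucia: subject of the matrix clause; c-commands the pronoun within its binding domain — blocked (Principle B).

none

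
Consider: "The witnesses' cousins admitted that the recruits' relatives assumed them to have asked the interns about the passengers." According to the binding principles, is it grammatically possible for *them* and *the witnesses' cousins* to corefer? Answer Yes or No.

*them* is a pronoun; Principle B requires it to be free in its binding domain — the clause headed by 'assumed'.
— the witnesses' cousins: subject of the matrix clause; c-commands the pronoun but lies outside its binding domain — allowed.

Yes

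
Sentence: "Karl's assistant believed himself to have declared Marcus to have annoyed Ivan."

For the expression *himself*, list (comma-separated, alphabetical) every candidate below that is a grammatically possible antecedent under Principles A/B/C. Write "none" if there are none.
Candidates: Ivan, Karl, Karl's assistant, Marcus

*himself* is a reflexive; Principle A requires it to be bound within its binding domain — the matrix clause.
— Ivan: object of the clause headed by 'annoyed'; does not c-command the reflexive — cannot bind it (Principle A).
— Karl: possessor inside the subject DP of the matrix clause; does not c-command the reflexive — cannot bind it (Principle A).
— Karl's assistant: subject of the matrix clause; c-commands the reflexive within its binding domain — allowed (Principle A).
— Marcus: subject of the clause headed by 'annoyed'; does not c-command the reflexive — cannot bind it (Principle A).

Karl's assistant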